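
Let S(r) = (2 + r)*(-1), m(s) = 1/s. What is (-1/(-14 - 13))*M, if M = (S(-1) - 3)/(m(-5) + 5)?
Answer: -5/162 ≈ -0.030864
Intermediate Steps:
S(r) = -2 - r
M = -⅚ (M = ((-2 - 1*(-1)) - 3)/(1/(-5) + 5) = ((-2 + 1) - 3)/(-⅕ + 5) = (-1 - 3)/(24/5) = -4*5/24 = -⅚ ≈ -0.83333)
(-1/(-14 - 13))*M = -1/(-14 - 13)*(-⅚) = -1/(-27)*(-⅚) = -1*(-1/27)*(-⅚) = (1/27)*(-⅚) = -5/162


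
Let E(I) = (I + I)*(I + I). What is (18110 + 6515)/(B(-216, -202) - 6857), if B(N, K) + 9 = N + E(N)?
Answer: 24625/179542 ≈ 0.13715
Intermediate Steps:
E(I) = 4*I² (E(I) = (2*I)*(2*I) = 4*I²)
B(N, K) = -9 + N + 4*N² (B(N, K) = -9 + (N + 4*N²) = -9 + N + 4*N²)
(18110 + 6515)/(B(-216, -202) - 6857) = (18110 + 6515)/((-9 - 216 + 4*(-216)²) - 6857) = 24625/((-9 - 216 + 4*46656) - 6857) = 24625/((-9 - 216 + 186624) - 6857) = 24625/(186399 - 6857) = 24625/179542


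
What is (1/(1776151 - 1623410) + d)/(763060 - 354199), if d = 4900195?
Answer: 249486894832/20816612667 ≈ 11.985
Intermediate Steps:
(1/(1776151 - 1623410) + d)/(763060 - 354199) = (1/(1776151 - 1623410) + 4900195)/(763060 - 354199) = (1/152741 + 4900195)/408861 = (1/152741 + 4900195)*(1/408861) = (748460684496/152741)*(1/408861) = 249486894832/20816612667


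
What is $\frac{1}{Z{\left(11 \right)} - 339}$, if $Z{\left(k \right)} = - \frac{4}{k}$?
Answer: $- \frac{11}{3733} \approx -0.0029467$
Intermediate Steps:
$\frac{1}{Z{\left(11 \right)} - 339} = \frac{1}{- \frac{4}{11} - 339} = \frac{1}{- \frac{3733}{11}} = - \frac{11}{3733}$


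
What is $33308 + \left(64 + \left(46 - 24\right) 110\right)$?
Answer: $35792$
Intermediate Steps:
$33308 + \left(64 + \left(46 - 24\right) 110\right) = 33308 + \left(64 + 22 \cdot 110\right) = 33308 + \left(64 + 2420\right) = 33308 + 2484 = 35792$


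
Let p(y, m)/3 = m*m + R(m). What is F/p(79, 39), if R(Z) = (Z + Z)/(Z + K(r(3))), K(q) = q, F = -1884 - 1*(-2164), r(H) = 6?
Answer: 200/3263 ≈ 0.061293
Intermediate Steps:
F = 280 (F = -1884 + 2164 = 280)
R(Z) = 2*Z/(6 + Z) (R(Z) = (Z + Z)/(Z + 6) = (2*Z)/(6 + Z) = 2*Z/(6 + Z))
p(y, m) = 3*m² + 6*m/(6 + m) (p(y, m) = 3*(m*m + 2*m/(6 + m)) = 3*(m² + 2*m/(6 + m)) = 3*m² + 6*m/(6 + m))
F/p(79, 39) = 280/((3*39*(2 + 39*(6 + 39))/(6 + 39))) = 280/((3*39*(2 + 39*45)/45)) = 280/((3*39*(1/45)*(2 + 1755))) = 280/((3*39*(1/45)*1757)) = 280/(22841/5) = 280*(5/22841) = 200/3263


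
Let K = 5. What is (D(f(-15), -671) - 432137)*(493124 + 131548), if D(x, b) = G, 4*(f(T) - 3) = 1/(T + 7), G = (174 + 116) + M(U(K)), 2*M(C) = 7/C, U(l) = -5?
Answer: -1348815832272/5 ≈ -2.6976e+11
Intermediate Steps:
M(C) = 7/(2*C) (M(C) = (7/C)/2 = 7/(2*C))
G = 2893/10 (G = (174 + 116) + (7/2)/(-5) = 290 + (7/2)*(-1/5) = 290 - 7/10 = 2893/10 ≈ 289.30)
f(T) = 3 + 1/(4*(7 + T)) (f(T) = 3 + 1/(4*(T + 7)) = 3 + 1/(4*(7 + T)))
D(x, b) = 2893/10
(D(f(-15), -671) - 432137)*(493124 + 131548) = (2893/10 - 432137)*(493124 + 131548) = -4318477/10*624672 = -1348815832272/5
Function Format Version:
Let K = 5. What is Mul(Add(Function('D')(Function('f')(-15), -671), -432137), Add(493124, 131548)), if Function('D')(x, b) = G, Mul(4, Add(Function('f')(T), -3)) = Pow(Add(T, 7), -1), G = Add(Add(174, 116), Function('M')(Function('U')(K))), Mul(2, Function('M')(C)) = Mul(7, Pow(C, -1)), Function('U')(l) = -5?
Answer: Rational(-1348815832272, 5) ≈ -2.6976e+11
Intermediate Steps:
Function('M')(C) = Mul(Rational(7, 2), Pow(C, -1)) (Function('M')(C) = Mul(Rational(1, 2), Mul(7, Pow(C, -1))) = Mul(Rational(7, 2), Pow(C, -1)))
G = Rational(2893, 10) (G = Add(Add(174, 116), Mul(Rational(7, 2), Pow(-5, -1))) = Add(290, Mul(Rational(7, 2), Rational(-1, 5))) = Add(290, Rational(-7, 10)) = Rational(2893, 10) ≈ 289.30)
Function('f')(T) = Add(3, Mul(Rational(1, 4), Pow(Add(7, T), -1))) (Function('f')(T) = Add(3, Mul(Rational(1, 4), Pow(Add(T, 7), -1))) = Add(3, Mul(Rational(1, 4), Pow(Add(7, T), -1))))
Function('D')(x, b) = Rational(2893, 10)
Mul(Add(Function('D')(Function('f')(-15), -671), -432137), Add(493124, 131548)) = Mul(Add(Rational(2893, 10), -432137), Add(493124, 131548)) = Mul(Rational(-4318477, 10), 624672) = Rational(-1348815832272, 5)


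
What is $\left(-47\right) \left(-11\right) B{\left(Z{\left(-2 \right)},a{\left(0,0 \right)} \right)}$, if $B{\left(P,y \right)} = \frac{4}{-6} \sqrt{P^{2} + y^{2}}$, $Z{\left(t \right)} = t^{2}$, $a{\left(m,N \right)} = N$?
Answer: $- \frac{4136}{3} \approx -1378.7$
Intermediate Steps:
$B{\left(P,y \right)} = - \frac{2 \sqrt{P^{2} + y^{2}}}{3}$ ($B{\left(P,y \right)} = 4 \left(- \frac{1}{6}\right) \sqrt{P^{2} + y^{2}} = - \frac{2 \sqrt{P^{2} + y^{2}}}{3}$)
$\left(-47\right) \left(-11\right) B{\left(Z{\left(-2 \right)},a{\left(0,0 \right)} \right)} = \left(-47\right) \left(-11\right) \left(- \frac{2 \sqrt{\left(\left(-2\right)^{2}\right)^{2} + 0^{2}}}{3}\right) = 517 \left(- \frac{2 \sqrt{4^{2} + 0}}{3}\right) = 517 \left(- \frac{2 \sqrt{16 + 0}}{3}\right) = 517 \left(- \frac{2 \sqrt{16}}{3}\right) = 517 \left(\left(- \frac{2}{3}\right) 4\right) = 517 \left(- \frac{8}{3}\right) = - \frac{4136}{3}$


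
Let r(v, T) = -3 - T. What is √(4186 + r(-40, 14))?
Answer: √4169 ≈ 64.568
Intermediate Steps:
√(4186 + r(-40, 14)) = √(4186 + (-3 - 1*14)) = √(4186 + (-3 - 14)) = √(4186 - 17) = √4169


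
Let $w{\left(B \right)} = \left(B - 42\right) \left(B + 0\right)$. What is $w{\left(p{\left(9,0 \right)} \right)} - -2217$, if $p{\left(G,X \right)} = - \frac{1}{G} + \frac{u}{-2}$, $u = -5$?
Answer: $\frac{687649}{324} \approx 2122.4$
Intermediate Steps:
$p{\left(G,X \right)} = \frac{5}{2} - \frac{1}{G}$ ($p{\left(G,X \right)} = - \frac{1}{G} - \frac{5}{-2} = - \frac{1}{G} - - \frac{5}{2} = - \frac{1}{G} + \frac{5}{2} = \frac{5}{2} - \frac{1}{G}$)
$w{\left(B \right)} = B \left(-42 + B\right)$ ($w{\left(B \right)} = \left(-42 + B\right) B = B \left(-42 + B\right)$)
$w{\left(p{\left(9,0 \right)} \right)} - -2217 = \left(\frac{5}{2} - \frac{1}{9}\right) \left(-42 + \left(\frac{5}{2} - \frac{1}{9}\right)\right) - -2217 = \left(\frac{5}{2} - \frac{1}{9}\right) \left(-42 + \left(\frac{5}{2} - \frac{1}{9}\right)\right) + 2217 = \frac{43 \left(-42 + \frac{43}{18}\right)}{18} + 2217 = \frac{43}{18} \left(- \frac{713}{18}\right) + 2217 = - \frac{30659}{324} + 2217 = \frac{687649}{324}$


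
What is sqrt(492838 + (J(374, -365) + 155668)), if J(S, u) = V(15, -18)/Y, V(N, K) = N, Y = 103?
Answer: sqrt(6880001699)/103 ≈ 805.30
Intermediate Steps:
J(S, u) = 15/103
sqrt(492838 + (J(374, -365) + 155668)) = sqrt(492838 + (15/103 + 155668)) = sqrt(492838 + 16033819/103) = sqrt(66796133/103) = sqrt(6880001699)/103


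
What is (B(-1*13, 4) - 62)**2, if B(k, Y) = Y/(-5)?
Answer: 98596/25 ≈ 3943.8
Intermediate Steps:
B(k, Y) = -Y/5 (B(k, Y) = Y*(-1/5) = -Y/5)
(B(-1*13, 4) - 62)**2 = (-1/5*4 - 62)**2 = (-4/5 - 62)**2 = (-314/5)**2 = 98596/25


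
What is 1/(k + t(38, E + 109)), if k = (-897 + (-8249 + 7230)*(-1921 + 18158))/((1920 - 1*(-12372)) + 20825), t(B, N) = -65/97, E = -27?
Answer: -3406349/1607283405 ≈ -0.0021193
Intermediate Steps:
t(B, N) = -65/97 (t(B, N) = -65*1/97 = -65/97)
k = -16546400/35117 (k = (-897 - 1019*16237)/((1920 + 12372) + 20825) = (-897 - 16545503)/(14292 + 20825) = -16546400/35117 ≈ -471.18)
1/(k + t(38, E + 109)) = 1/(-16546400/35117 - 65/97) = 1/(-1607283405/3406349) = -3406349/1607283405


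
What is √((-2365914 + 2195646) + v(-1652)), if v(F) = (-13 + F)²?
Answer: √2601957 ≈ 1613.1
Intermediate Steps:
√((-2365914 + 2195646) + v(-1652)) = √((-2365914 + 2195646) + (-13 - 1652)²) = √(-170268 + (-1665)²) = √(-170268 + 2772225) = √2601957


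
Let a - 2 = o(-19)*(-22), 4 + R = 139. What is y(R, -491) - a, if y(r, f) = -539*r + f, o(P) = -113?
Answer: -75744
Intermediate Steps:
R = 135 (R = -4 + 139 = 135)
y(r, f) = f - 539*r
a = 2488 (a = 2 - 113*(-22) = 2 + 2486 = 2488)
y(R, -491) - a = (-491 - 539*135) - 1*2488 = (-491 - 72765) - 2488 = -73256 - 2488 = -75744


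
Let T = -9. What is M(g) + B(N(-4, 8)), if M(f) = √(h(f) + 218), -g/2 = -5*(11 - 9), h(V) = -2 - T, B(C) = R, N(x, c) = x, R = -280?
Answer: -265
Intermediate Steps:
B(C) = -280
h(V) = 7 (h(V) = -2 - 1*(-9) = -2 + 9 = 7)
g = 20 (g = -(-10)*(11 - 9) = -(-10)*2 = -2*(-10) = 20)
M(f) = 15 (M(f) = √(7 + 218) = √225 = 15)
M(g) + B(N(-4, 8)) = 15 - 280 = -265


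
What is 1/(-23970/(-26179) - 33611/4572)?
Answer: -2546604/16389607 ≈ -0.15538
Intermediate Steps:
1/(-23970/(-26179) - 33611/4572) = 1/(-23970*(-1/26179) - 33611*1/4572) = 1/(510/557 - 33611/4572) = 1/(-16389607/2546604) = -2546604/16389607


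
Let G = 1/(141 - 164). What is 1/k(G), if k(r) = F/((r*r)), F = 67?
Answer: 1/35443 ≈ 2.8214e-5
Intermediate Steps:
G = -1/23 (G = 1/(-23) = -1/23 ≈ -0.043478)
k(r) = 67/r**2 (k(r) = 67/((r*r)) = 67/(r**2) = 67/r**2)
1/k(G) = 1/(67/(-1/23)**2) = 1/(67*529) = 1/35443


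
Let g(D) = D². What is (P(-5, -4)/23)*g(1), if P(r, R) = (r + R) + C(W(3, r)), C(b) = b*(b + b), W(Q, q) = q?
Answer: 41/23 ≈ 1.7826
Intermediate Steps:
C(b) = 2*b² (C(b) = b*(2*b) = 2*b²)
P(r, R) = R + r + 2*r² (P(r, R) = (r + R) + 2*r² = (R + r) + 2*r² = R + r + 2*r²)
(P(-5, -4)/23)*g(1) = ((-4 - 5 + 2*(-5)²)/23)*1² = ((-4 - 5 + 2*25)*(1/23))*1 = ((-4 - 5 + 50)*(1/23))*1 = (41*(1/23))*1 = (41/23)*1 = 41/23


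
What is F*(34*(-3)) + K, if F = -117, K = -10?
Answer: 11924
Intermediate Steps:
F*(34*(-3)) + K = -3978*(-3) - 10 = -117*(-102) - 10 = 11934 - 10 = 11924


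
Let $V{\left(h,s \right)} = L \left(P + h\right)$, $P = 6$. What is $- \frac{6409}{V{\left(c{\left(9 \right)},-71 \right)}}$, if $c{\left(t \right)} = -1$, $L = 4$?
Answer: $- \frac{6409}{20} \approx -320.45$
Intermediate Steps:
$V{\left(h,s \right)} = 24 + 4 h$ ($V{\left(h,s \right)} = 4 \left(6 + h\right) = 24 + 4 h$)
$- \frac{6409}{V{\left(c{\left(9 \right)},-71 \right)}} = - \frac{6409}{24 + 4 \left(-1\right)} = - \frac{6409}{24 - 4} = - \frac{6409}{20}$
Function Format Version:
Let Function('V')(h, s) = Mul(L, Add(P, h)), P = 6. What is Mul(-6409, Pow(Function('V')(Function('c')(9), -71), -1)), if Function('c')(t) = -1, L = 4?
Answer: Rational(-6409, 20) ≈ -320.45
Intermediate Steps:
Function('V')(h, s) = Add(24, Mul(4, h)) (Function('V')(h, s) = Mul(4, Add(6, h)) = Add(24, Mul(4, h)))
Mul(-6409, Pow(Function('V')(Function('c')(9), -71), -1)) = Mul(-6409, Pow(Add(24, Mul(4, -1)), -1)) = Mul(-6409, Pow(Add(24, -4), -1)) = Mul(-6409, Pow(20, -1)) = Mul(-6409, Rational(1, 20)) = Rational(-6409, 20)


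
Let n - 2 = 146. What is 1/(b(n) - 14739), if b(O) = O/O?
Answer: -1/14738 ≈ -6.7852e-5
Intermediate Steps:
n = 148 (n = 2 + 146 = 148)
b(O) = 1
1/(b(n) - 14739) = 1/(1 - 14739) = 1/(-14738) = -1/14738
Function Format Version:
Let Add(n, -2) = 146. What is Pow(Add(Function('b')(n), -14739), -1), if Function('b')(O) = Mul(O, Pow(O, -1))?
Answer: Rational(-1, 14738) ≈ -6.7852e-5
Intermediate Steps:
n = 148 (n = Add(2, 146) = 148)
Function('b')(O) = 1
Pow(Add(Function('b')(n), -14739), -1) = Pow(Add(1, -14739), -1) = Pow(-14738, -1) = Rational(-1, 14738)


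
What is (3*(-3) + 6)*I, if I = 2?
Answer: -6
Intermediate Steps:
(3*(-3) + 6)*I = (3*(-3) + 6)*2 = (-9 + 6)*2 = -3*2 = -6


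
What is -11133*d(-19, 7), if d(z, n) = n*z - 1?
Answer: 1491822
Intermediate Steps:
d(z, n) = -1 + n*z
-11133*d(-19, 7) = -11133*(-1 + 7*(-19)) = -11133*(-1 - 133) = -11133*(-134) = 1491822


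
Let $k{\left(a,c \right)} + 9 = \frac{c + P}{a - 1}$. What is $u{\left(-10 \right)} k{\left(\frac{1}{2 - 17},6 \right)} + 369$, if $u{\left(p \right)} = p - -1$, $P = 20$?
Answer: $\frac{5355}{8} \approx 669.38$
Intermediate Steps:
$u{\left(p \right)} = 1 + p$ ($u{\left(p \right)} = p + 1 = 1 + p$)
$k{\left(a,c \right)} = -9 + \frac{20 + c}{-1 + a}$ ($k{\left(a,c \right)} = -9 + \frac{c + 20}{a - 1} = -9 + \frac{20 + c}{-1 + a}$)
$u{\left(-10 \right)} k{\left(\frac{1}{2 - 17},6 \right)} + 369 = \left(1 - 10\right) \frac{29 + 6 - \frac{9}{2 - 17}}{-1 + \frac{1}{2 - 17}} + 369 = - 9 \frac{29 + 6 - \frac{9}{-15}}{-1 + \frac{1}{-15}} + 369 = - 9 \frac{29 + 6 - - \frac{3}{5}}{-1 - \frac{1}{15}} + 369 = - 9 \frac{29 + 6 + \frac{3}{5}}{- \frac{16}{15}} + 369 = - 9 \left(\left(- \frac{15}{16}\right) \frac{178}{5}\right) + 369 = \left(-9\right) \left(- \frac{267}{8}\right) + 369 = \frac{2403}{8} + 369 = \frac{5355}{8}$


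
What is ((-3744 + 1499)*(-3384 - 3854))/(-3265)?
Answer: -3249862/653 ≈ -4976.8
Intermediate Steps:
((-3744 + 1499)*(-3384 - 3854))/(-3265) = -2245*(-7238)*(-1/3265) = 16249310*(-1/3265) = -3249862/653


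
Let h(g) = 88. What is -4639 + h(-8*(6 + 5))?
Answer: -4551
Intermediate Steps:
-4639 + h(-8*(6 + 5)) = -4639 + 88 = -4551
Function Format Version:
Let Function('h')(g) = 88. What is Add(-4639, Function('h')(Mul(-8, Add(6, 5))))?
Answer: -4551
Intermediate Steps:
Add(-4639, Function('h')(Mul(-8, Add(6, 5)))) = Add(-4639, 88) = -4551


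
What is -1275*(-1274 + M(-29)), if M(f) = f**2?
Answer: 552075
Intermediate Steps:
-1275*(-1274 + M(-29)) = -1275*(-1274 + (-29)**2) = -1275*(-1274 + 841) = -1275*(-433) = 552075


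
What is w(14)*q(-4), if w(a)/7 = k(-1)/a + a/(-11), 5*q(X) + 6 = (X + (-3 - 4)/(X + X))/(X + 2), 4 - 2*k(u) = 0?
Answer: 6177/880 ≈ 7.0193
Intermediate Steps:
k(u) = 2 (k(u) = 2 - ½*0 = 2 + 0 = 2)
q(X) = -6/5 + (X - 7/(2*X))/(5*(2 + X)) (q(X) = -6/5 + ((X + (-3 - 4)/(X + X))/(X + 2))/5 = -6/5 + ((X - 7*1/(2*X))/(2 + X))/5 = -6/5 + ((X - 7/(2*X))/(2 + X))/5 = -6/5 + (X - 7/(2*X))/(5*(2 + X)))
w(a) = 14/a - 7*a/11 (w(a) = 7*(2/a + a/(-11)) = 7*(2/a + a*(-1/11)) = 7*(2/a - a/11) = 14/a - 7*a/11)
w(14)*q(-4) = (14/14 - 7/11*14)*((⅒)*(-7 - 24*(-4) - 10*(-4)²)/(-4*(2 - 4))) = (14*(1/14) - 98/11)*((⅒)*(-¼)*(-7 + 96 - 10*16)/(-2)) = (1 - 98/11)*((⅒)*(-¼)*(-½)*(-7 + 96 - 160)) = -87*(-1)*(-1)*(-71)/(110*4*2) = -87/11*(-71/80) = 6177/880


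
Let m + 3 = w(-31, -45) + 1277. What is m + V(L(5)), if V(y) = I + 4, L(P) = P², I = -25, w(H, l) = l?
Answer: 1208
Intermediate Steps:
m = 1229 (m = -3 + (-45 + 1277) = -3 + 1232 = 1229)
V(y) = -21 (V(y) = -25 + 4 = -21)
m + V(L(5)) = 1229 - 21 = 1208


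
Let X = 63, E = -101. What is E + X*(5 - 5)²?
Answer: -101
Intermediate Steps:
E + X*(5 - 5)² = -101 + 63*(5 - 5)² = -101 + 63*0² = -101 + 63*0 = -101 + 0 = -101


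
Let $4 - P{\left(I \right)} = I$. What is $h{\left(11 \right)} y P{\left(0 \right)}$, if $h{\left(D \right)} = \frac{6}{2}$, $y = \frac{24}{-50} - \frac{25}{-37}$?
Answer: $\frac{2172}{925} \approx 2.3481$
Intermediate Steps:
$y = \frac{181}{925}$ ($y = 24 \left(- \frac{1}{50}\right) - - \frac{25}{37} = - \frac{12}{25} + \frac{25}{37} = \frac{181}{925} \approx 0.19568$)
$h{\left(D \right)} = 3$ ($h{\left(D \right)} = 6 \cdot \frac{1}{2} = 3$)
$P{\left(I \right)} = 4 - I$
$h{\left(11 \right)} y P{\left(0 \right)} = 3 \cdot \frac{181}{925} \left(4 - 0\right) = \frac{543 \left(4 + 0\right)}{925} = \frac{543}{925} \cdot 4 = \frac{2172}{925}$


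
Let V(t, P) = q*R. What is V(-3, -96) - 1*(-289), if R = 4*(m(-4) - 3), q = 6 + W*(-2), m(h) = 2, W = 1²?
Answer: 273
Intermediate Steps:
W = 1
q = 4 (q = 6 + 1*(-2) = 6 - 2 = 4)
R = -4 (R = 4*(2 - 3) = 4*(-1) = -4)
V(t, P) = -16 (V(t, P) = 4*(-4) = -16)
V(-3, -96) - 1*(-289) = -16 - 1*(-289) = -16 + 289 = 273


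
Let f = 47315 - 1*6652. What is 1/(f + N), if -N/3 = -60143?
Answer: 1/221092 ≈ 4.5230e-6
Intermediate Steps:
N = 180429 (N = -3*(-60143) = 180429)
f = 40663 (f = 47315 - 6652 = 40663)
1/(f + N) = 1/(40663 + 180429) = 1/221092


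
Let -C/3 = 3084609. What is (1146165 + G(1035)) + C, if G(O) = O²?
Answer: -7036437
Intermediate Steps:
C = -9253827 (C = -3*3084609 = -9253827)
(1146165 + G(1035)) + C = (1146165 + 1035²) - 9253827 = (1146165 + 1071225) - 9253827 = 2217390 - 9253827 = -7036437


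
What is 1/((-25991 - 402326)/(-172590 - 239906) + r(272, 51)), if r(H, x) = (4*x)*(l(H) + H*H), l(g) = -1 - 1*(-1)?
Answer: 412496/6225693657373 ≈ 6.6257e-8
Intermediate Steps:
l(g) = 0 (l(g) = -1 + 1 = 0)
r(H, x) = 4*x*H**2 (r(H, x) = (4*x)*(0 + H*H) = (4*x)*(0 + H**2) = (4*x)*H**2 = 4*x*H**2)
1/((-25991 - 402326)/(-172590 - 239906) + r(272, 51)) = 1/((-25991 - 402326)/(-172590 - 239906) + 4*51*272**2) = 1/(-428317/(-412496) + 4*51*73984) = 1/(-428317*(-1/412496) + 15092736) = 1/(428317/412496 + 15092736) = 1/(6225693657373/412496) = 412496/6225693657373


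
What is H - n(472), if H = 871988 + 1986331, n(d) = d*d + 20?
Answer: 2635515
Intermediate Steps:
n(d) = 20 + d² (n(d) = d² + 20 = 20 + d²)
H = 2858319
H - n(472) = 2858319 - (20 + 472²) = 2858319 - (20 + 222784) = 2858319 - 1*222804 = 2858319 - 222804 = 2635515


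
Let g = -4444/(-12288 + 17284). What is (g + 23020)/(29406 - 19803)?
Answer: 3194541/1332683 ≈ 2.3971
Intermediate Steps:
g = -1111/1249 (g = -4444/4996 = -4444*1/4996 = -1111/1249 ≈ -0.88951)
(g + 23020)/(29406 - 19803) = (-1111/1249 + 23020)/(29406 - 19803) = (28750869/1249)/9603 = (28750869/1249)*(1/9603) = 3194541/1332683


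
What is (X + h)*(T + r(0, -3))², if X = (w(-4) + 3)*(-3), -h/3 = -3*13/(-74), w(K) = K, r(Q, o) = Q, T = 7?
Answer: 5145/74 ≈ 69.527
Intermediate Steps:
h = -117/74 (h = -3*(-3*13)/(-74) = -(-117)*(-1)/74 = -3*39/74 = -117/74 ≈ -1.5811)
X = 3 (X = (-4 + 3)*(-3) = -1*(-3) = 3)
(X + h)*(T + r(0, -3))² = (3 - 117/74)*(7 + 0)² = (105/74)*7² = (105/74)*49 = 5145/74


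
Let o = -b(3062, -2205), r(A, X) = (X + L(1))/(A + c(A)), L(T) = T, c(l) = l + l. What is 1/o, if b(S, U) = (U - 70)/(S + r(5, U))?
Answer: 43726/34125 ≈ 1.2813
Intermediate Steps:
c(l) = 2*l
r(A, X) = (1 + X)/(3*A) (r(A, X) = (X + 1)/(A + 2*A) = (1 + X)/((3*A)) = (1 + X)*(1/(3*A)) = (1 + X)/(3*A))
b(S, U) = (-70 + U)/(1/15 + S + U/15) (b(S, U) = (U - 70)/(S + (⅓)*(1 + U)/5) = (-70 + U)/(S + (⅓)*(⅕)*(1 + U)) = (-70 + U)/(S + (1/15 + U/15)) = (-70 + U)/(1/15 + S + U/15))
o = 34125/43726 (o = -15*(-70 - 2205)/(1 - 2205 + 15*3062) = -15*(-2275)/(1 - 2205 + 45930) = -15*(-2275)/43726 = -1*(-34125/43726) = 34125/43726 ≈ 0.78043)
1/o = 1/(34125/43726) = 43726/34125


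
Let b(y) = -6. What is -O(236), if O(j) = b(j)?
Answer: 6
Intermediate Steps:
O(j) = -6
-O(236) = -1*(-6) = 6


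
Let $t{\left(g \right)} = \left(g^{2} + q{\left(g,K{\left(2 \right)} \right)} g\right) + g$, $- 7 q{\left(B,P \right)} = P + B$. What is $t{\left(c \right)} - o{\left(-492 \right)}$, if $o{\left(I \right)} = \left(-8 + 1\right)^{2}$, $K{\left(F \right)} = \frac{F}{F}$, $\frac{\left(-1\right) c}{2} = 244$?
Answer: $\frac{1425593}{7} \approx 2.0366 \cdot 10^{5}$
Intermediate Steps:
$c = -488$ ($c = \left(-2\right) 244 = -488$)
$K{\left(F \right)} = 1$
$q{\left(B,P \right)} = - \frac{B}{7} - \frac{P}{7}$ ($q{\left(B,P \right)} = - \frac{P + B}{7} = - \frac{B + P}{7} = - \frac{B}{7} - \frac{P}{7}$)
$t{\left(g \right)} = g + g^{2} + g \left(- \frac{1}{7} - \frac{g}{7}\right)$ ($t{\left(g \right)} = \left(g^{2} + \left(- \frac{g}{7} - \frac{1}{7}\right) g\right) + g = \left(g^{2} + \left(- \frac{1}{7} - \frac{g}{7}\right) g\right) + g = \left(g^{2} + g \left(- \frac{1}{7} - \frac{g}{7}\right)\right) + g = g + g^{2} + g \left(- \frac{1}{7} - \frac{g}{7}\right)$)
$o{\left(I \right)} = 49$ ($o{\left(I \right)} = \left(-7\right)^{2} = 49$)
$t{\left(c \right)} - o{\left(-492 \right)} = \frac{6}{7} \left(-488\right) \left(1 - 488\right) - 49 = \frac{6}{7} \left(-488\right) \left(-487\right) - 49 = \frac{1425936}{7} - 49 = \frac{1425593}{7}$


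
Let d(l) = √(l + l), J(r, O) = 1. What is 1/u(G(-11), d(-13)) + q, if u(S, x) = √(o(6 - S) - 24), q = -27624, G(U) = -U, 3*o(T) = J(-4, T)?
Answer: -27624 - I*√213/71 ≈ -27624.0 - 0.20556*I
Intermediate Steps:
o(T) = ⅓ (o(T) = (⅓)*1 = ⅓)
d(l) = √2*√l (d(l) = √(2*l) = √2*√l)
u(S, x) = I*√213/3 (u(S, x) = √(⅓ - 24) = √(-71/3) = I*√213/3)
1/u(G(-11), d(-13)) + q = 1/(I*√213/3) - 27624 = -I*√213/71 - 27624 = -27624 - I*√213/71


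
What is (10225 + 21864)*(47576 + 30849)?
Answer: 2516579825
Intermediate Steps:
(10225 + 21864)*(47576 + 30849) = 32089*78425 = 2516579825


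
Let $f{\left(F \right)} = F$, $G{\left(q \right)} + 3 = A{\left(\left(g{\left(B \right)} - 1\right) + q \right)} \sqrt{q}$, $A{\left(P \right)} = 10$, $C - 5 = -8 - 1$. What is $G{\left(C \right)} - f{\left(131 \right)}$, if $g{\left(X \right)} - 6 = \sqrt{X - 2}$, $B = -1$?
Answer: $-134 + 20 i \approx -134.0 + 20.0 i$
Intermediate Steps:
$C = -4$ ($C = 5 - 9 = -4$)
$g{\left(X \right)} = 6 + \sqrt{-2 + X}$ ($g{\left(X \right)} = 6 + \sqrt{X - 2} = 6 + \sqrt{-2 + X}$)
$G{\left(q \right)} = -3 + 10 \sqrt{q}$
$G{\left(C \right)} - f{\left(131 \right)} = \left(-3 + 10 \sqrt{-4}\right) - 131 = \left(-3 + 10 \cdot 2 i\right) - 131 = \left(-3 + 20 i\right) - 131 = -134 + 20 i$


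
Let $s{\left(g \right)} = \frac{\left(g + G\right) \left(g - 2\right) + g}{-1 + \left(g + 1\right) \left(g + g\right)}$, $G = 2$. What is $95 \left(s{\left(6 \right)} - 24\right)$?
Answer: $- \frac{185630}{83} \approx -2236.5$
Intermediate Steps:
$s{\left(g \right)} = \frac{g + \left(-2 + g\right) \left(2 + g\right)}{-1 + 2 g \left(1 + g\right)}$ ($s{\left(g \right)} = \frac{\left(g + 2\right) \left(g - 2\right) + g}{-1 + \left(g + 1\right) \left(g + g\right)} = \frac{\left(2 + g\right) \left(-2 + g\right) + g}{-1 + \left(1 + g\right) 2 g} = \frac{\left(-2 + g\right) \left(2 + g\right) + g}{-1 + 2 g \left(1 + g\right)} = \frac{g + \left(-2 + g\right) \left(2 + g\right)}{-1 + 2 g \left(1 + g\right)}$)
$95 \left(s{\left(6 \right)} - 24\right) = 95 \left(\frac{-4 + 6 + 6^{2}}{-1 + 2 \cdot 6 + 2 \cdot 6^{2}} - 24\right) = 95 \left(\frac{-4 + 6 + 36}{-1 + 12 + 2 \cdot 36} - 24\right) = 95 \left(\frac{1}{-1 + 12 + 72} \cdot 38 - 24\right) = 95 \left(\frac{1}{83} \cdot 38 - 24\right) = 95 \left(\frac{38}{83} - 24\right) = 95 \left(- \frac{1954}{83}\right) = - \frac{185630}{83}$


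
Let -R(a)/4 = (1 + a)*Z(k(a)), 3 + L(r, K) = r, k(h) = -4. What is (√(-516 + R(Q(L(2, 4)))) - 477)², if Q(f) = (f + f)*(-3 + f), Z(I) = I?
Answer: 227157 - 1908*I*√93 ≈ 2.2716e+5 - 18400.0*I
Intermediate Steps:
L(r, K) = -3 + r
Q(f) = 2*f*(-3 + f) (Q(f) = (2*f)*(-3 + f) = 2*f*(-3 + f))
R(a) = 16 + 16*a (R(a) = -4*(1 + a)*(-4) = -4*(-4 - 4*a) = 16 + 16*a)
(√(-516 + R(Q(L(2, 4)))) - 477)² = (√(-516 + (16 + 16*(2*(-3 + 2)*(-3 + (-3 + 2))))) - 477)² = (√(-516 + (16 + 16*(2*(-1)*(-3 - 1)))) - 477)² = (√(-516 + (16 + 16*(2*(-1)*(-4)))) - 477)² = (√(-516 + (16 + 16*8)) - 477)² = (√(-516 + (16 + 128)) - 477)² = (√(-516 + 144) - 477)² = (√(-372) - 477)² = (2*I*√93 - 477)² = (-477 + 2*I*√93)²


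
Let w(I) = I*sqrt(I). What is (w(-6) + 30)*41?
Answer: 1230 - 246*I*sqrt(6) ≈ 1230.0 - 602.57*I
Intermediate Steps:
w(I) = I**(3/2)
(w(-6) + 30)*41 = ((-6)**(3/2) + 30)*41 = (-6*I*sqrt(6) + 30)*41 = (30 - 6*I*sqrt(6))*41 = 1230 - 246*I*sqrt(6)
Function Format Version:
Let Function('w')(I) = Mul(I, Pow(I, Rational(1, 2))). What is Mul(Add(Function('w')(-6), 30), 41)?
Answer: Add(1230, Mul(-246, I, Pow(6, Rational(1, 2)))) ≈ Add(1230.0, Mul(-602.57, I))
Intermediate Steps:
Function('w')(I) = Pow(I, Rational(3, 2))
Mul(Add(Function('w')(-6), 30), 41) = Mul(Add(Pow(-6, Rational(3, 2)), 30), 41) = Mul(Add(Mul(-6, I, Pow(6, Rational(1, 2))), 30), 41) = Mul(Add(30, Mul(-6, I, Pow(6, Rational(1, 2)))), 41) = Add(1230, Mul(-246, I, Pow(6, Rational(1, 2))))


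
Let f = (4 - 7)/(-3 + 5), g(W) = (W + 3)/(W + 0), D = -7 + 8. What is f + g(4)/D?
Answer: ¼ ≈ 0.25000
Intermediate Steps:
D = 1
g(W) = (3 + W)/W
f = -3/2 ≈ -1.5000
f + g(4)/D = -3/2 + ((3 + 4)/4)/1 = -3/2 + ((¼)*7)*1 = -3/2 + (7/4)*1 = -3/2 + 7/4 = ¼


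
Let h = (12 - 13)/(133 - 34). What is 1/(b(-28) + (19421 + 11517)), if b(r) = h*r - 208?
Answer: 99/3042298 ≈ 3.2541e-5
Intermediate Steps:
h = -1/99 ≈ -0.010101
b(r) = -208 - r/99 (b(r) = -r/99 - 208 = -208 - r/99)
1/(b(-28) + (19421 + 11517)) = 1/((-208 - 1/99*(-28)) + (19421 + 11517)) = 1/((-208 + 28/99) + 30938) = 1/(-20564/99 + 30938) = 1/(3042298/99) = 99/3042298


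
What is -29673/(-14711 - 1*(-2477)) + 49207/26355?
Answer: 461343451/107475690 ≈ 4.2925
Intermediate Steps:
-29673/(-14711 - 1*(-2477)) + 49207/26355 = -29673/(-14711 + 2477) + 49207*(1/26355) = -29673/(-12234) + 49207/26355 = -29673*(-1/12234) + 49207/26355 = 9891/4078 + 49207/26355 = 461343451/107475690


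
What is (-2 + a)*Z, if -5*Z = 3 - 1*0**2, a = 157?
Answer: -93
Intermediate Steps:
Z = -3/5 (Z = -(3 - 1*0**2)/5 = -(3 - 1*0)/5 = -(3 + 0)/5 = -1/5*3 = -3/5 ≈ -0.60000)
(-2 + a)*Z = (-2 + 157)*(-3/5) = 155*(-3/5) = -93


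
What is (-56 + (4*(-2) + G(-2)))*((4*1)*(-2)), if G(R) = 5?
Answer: 472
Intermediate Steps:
(-56 + (4*(-2) + G(-2)))*((4*1)*(-2)) = (-56 + (4*(-2) + 5))*((4*1)*(-2)) = (-56 + (-8 + 5))*(4*(-2)) = (-56 - 3)*(-8) = -59*(-8) = 472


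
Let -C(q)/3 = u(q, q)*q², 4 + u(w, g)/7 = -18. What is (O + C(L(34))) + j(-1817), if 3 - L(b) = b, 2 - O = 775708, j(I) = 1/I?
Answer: -602742509/1817 ≈ -3.3172e+5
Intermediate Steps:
u(w, g) = -154 (u(w, g) = -28 + 7*(-18) = -28 - 126 = -154)
O = -775706 (O = 2 - 1*775708 = 2 - 775708 = -775706)
L(b) = 3 - b
C(q) = 462*q² (C(q) = -(-462)*q² = 462*q²)
(O + C(L(34))) + j(-1817) = (-775706 + 462*(3 - 1*34)²) + 1/(-1817) = (-775706 + 462*(3 - 34)²) - 1/1817 = (-775706 + 462*(-31)²) - 1/1817 = (-775706 + 462*961) - 1/1817 = (-775706 + 443982) - 1/1817 = -331724 - 1/1817 = -602742509/1817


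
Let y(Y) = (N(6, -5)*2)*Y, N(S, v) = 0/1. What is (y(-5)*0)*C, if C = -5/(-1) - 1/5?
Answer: 0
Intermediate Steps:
N(S, v) = 0 (N(S, v) = 0*1 = 0)
y(Y) = 0 (y(Y) = (0*2)*Y = 0*Y = 0)
C = 24/5 (C = -5*(-1) - 1*⅕ = 5 - ⅕ = 24/5 ≈ 4.8000)
(y(-5)*0)*C = (0*0)*(24/5) = 0*(24/5) = 0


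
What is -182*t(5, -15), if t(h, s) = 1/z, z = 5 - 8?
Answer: 182/3 ≈ 60.667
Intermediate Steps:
z = -3
t(h, s) = -⅓ (t(h, s) = 1/(-3) = -⅓)
-182*t(5, -15) = -182*(-⅓) = 182/3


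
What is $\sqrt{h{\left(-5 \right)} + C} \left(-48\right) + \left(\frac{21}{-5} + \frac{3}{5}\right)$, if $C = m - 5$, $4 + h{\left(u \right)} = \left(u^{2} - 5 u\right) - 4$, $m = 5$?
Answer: $- \frac{18}{5} - 48 \sqrt{42} \approx -314.68$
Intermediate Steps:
$h{\left(u \right)} = -8 + u^{2} - 5 u$ ($h{\left(u \right)} = -4 - \left(4 - u^{2} + 5 u\right) = -8 + u^{2} - 5 u$)
$C = 0$ ($C = 5 - 5 = 0$)
$\sqrt{h{\left(-5 \right)} + C} \left(-48\right) + \left(\frac{21}{-5} + \frac{3}{5}\right) = \sqrt{\left(-8 + \left(-5\right)^{2} - -25\right) + 0} \left(-48\right) + \left(\frac{21}{-5} + \frac{3}{5}\right) = \sqrt{\left(-8 + 25 + 25\right) + 0} \left(-48\right) + \left(21 \left(- \frac{1}{5}\right) + 3 \cdot \frac{1}{5}\right) = \sqrt{42 + 0} \left(-48\right) + \left(- \frac{21}{5} + \frac{3}{5}\right) = \sqrt{42} \left(-48\right) - \frac{18}{5} = - 48 \sqrt{42} - \frac{18}{5} = - \frac{18}{5} - 48 \sqrt{42}$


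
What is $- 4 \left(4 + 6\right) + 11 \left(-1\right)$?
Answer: $-51$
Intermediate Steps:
$- 4 \left(4 + 6\right) + 11 \left(-1\right) = \left(-4\right) 10 - 11 = -40 - 11 = -51$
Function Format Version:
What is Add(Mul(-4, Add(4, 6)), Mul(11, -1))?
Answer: -51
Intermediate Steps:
Add(Mul(-4, Add(4, 6)), Mul(11, -1)) = Add(Mul(-4, 10), -11) = Add(-40, -11) = -51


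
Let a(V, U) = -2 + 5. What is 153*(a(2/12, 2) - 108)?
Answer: -16065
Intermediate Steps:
a(V, U) = 3
153*(a(2/12, 2) - 108) = 153*(3 - 108) = 153*(-105) = -16065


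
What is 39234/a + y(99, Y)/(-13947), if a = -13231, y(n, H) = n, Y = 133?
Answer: -182835489/61510919 ≈ -2.9724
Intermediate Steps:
39234/a + y(99, Y)/(-13947) = 39234/(-13231) + 99/(-13947) = 39234*(-1/13231) + 99*(-1/13947) = -39234/13231 - 33/4649 = -182835489/61510919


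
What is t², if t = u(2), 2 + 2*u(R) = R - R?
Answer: 1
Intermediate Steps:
u(R) = -1 (u(R) = -1 + (R - R)/2 = -1 + (½)*0 = -1 + 0 = -1)
t = -1
t² = (-1)² = 1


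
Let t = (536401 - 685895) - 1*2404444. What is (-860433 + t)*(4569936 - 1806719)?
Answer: -9434647991507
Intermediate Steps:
t = -2553938 (t = -149494 - 2404444 = -2553938)
(-860433 + t)*(4569936 - 1806719) = (-860433 - 2553938)*(4569936 - 1806719) = -3414371*2763217 = -9434647991507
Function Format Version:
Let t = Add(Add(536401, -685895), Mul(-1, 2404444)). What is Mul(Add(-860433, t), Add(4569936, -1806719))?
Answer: -9434647991507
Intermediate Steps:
t = -2553938 (t = Add(-149494, -2404444) = -2553938)
Mul(Add(-860433, t), Add(4569936, -1806719)) = Mul(Add(-860433, -2553938), Add(4569936, -1806719)) = Mul(-3414371, 2763217) = -9434647991507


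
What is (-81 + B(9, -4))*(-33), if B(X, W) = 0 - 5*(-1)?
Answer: 2508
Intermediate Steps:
B(X, W) = 5 (B(X, W) = 0 + 5 = 5)
(-81 + B(9, -4))*(-33) = (-81 + 5)*(-33) = -76*(-33) = 2508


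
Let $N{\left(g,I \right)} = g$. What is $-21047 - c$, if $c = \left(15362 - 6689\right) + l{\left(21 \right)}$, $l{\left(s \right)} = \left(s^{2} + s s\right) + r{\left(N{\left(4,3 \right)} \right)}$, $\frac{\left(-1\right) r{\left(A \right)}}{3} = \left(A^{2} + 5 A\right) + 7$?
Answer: $-30473$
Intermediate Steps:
$r{\left(A \right)} = -21 - 15 A - 3 A^{2}$ ($r{\left(A \right)} = - 3 \left(\left(A^{2} + 5 A\right) + 7\right) = - 3 \left(7 + A^{2} + 5 A\right) = -21 - 15 A - 3 A^{2}$)
$l{\left(s \right)} = -129 + 2 s^{2}$ ($l{\left(s \right)} = \left(s^{2} + s s\right) - \left(81 + 48\right) = \left(s^{2} + s^{2}\right) - 129 = 2 s^{2} - 129 = -129 + 2 s^{2}$)
$c = 9426$ ($c = \left(15362 - 6689\right) - \left(129 - 2 \cdot 21^{2}\right) = 8673 + \left(-129 + 2 \cdot 441\right) = 8673 + \left(-129 + 882\right) = 8673 + 753 = 9426$)
$-21047 - c = -21047 - 9426 = -30473$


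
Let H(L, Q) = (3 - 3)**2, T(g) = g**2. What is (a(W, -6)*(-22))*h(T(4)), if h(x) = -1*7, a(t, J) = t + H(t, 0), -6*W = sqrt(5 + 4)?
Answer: -77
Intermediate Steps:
H(L, Q) = 0 (H(L, Q) = 0**2 = 0)
W = -1/2 (W = -sqrt(5 + 4)/6 = -sqrt(9)/6 = -1/6*3 = -1/2 ≈ -0.50000)
a(t, J) = t (a(t, J) = t + 0 = t)
h(x) = -7
(a(W, -6)*(-22))*h(T(4)) = -1/2*(-22)*(-7) = 11*(-7) = -77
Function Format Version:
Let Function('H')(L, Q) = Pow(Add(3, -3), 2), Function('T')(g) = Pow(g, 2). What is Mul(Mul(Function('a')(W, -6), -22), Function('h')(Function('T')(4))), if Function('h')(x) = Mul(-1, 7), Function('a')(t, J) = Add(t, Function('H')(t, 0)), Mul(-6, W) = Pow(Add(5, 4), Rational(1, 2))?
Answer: -77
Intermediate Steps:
Function('H')(L, Q) = 0 (Function('H')(L, Q) = Pow(0, 2) = 0)
W = Rational(-1, 2) (W = Mul(Rational(-1, 6), Pow(Add(5, 4), Rational(1, 2))) = Mul(Rational(-1, 6), Pow(9, Rational(1, 2))) = Mul(Rational(-1, 6), 3) = Rational(-1, 2) ≈ -0.50000)
Function('a')(t, J) = t (Function('a')(t, J) = Add(t, 0) = t)
Function('h')(x) = -7
Mul(Mul(Function('a')(W, -6), -22), Function('h')(Function('T')(4))) = Mul(Mul(Rational(-1, 2), -22), -7) = Mul(11, -7) = -77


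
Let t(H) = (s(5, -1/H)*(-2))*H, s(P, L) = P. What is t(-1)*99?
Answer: 990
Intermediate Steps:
t(H) = -10*H (t(H) = (5*(-2))*H = -10*H)
t(-1)*99 = -10*(-1)*99 = 10*99 = 990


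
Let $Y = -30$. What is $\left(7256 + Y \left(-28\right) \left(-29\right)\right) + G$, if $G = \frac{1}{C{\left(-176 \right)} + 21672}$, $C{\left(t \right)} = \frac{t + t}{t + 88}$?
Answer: $- \frac{370746303}{21676} \approx -17104.0$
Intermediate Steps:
$C{\left(t \right)} = \frac{2 t}{88 + t}$
$G = \frac{1}{21676}$ ($G = \frac{1}{2 \left(-176\right) \frac{1}{88 - 176} + 21672} = \frac{1}{2 \left(-176\right) \frac{1}{-88} + 21672} = \frac{1}{2 \left(-176\right) \left(- \frac{1}{88}\right) + 21672} = \frac{1}{4 + 21672} = \frac{1}{21676} \approx 4.6134 \cdot 10^{-5}$)
$\left(7256 + Y \left(-28\right) \left(-29\right)\right) + G = \left(7256 + \left(-30\right) \left(-28\right) \left(-29\right)\right) + \frac{1}{21676} = \left(7256 + 840 \left(-29\right)\right) + \frac{1}{21676} = \left(7256 - 24360\right) + \frac{1}{21676} = -17104 + \frac{1}{21676} = - \frac{370746303}{21676}$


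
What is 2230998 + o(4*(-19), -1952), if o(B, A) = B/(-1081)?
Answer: 2411708914/1081 ≈ 2.2310e+6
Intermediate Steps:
o(B, A) = -B/1081 (o(B, A) = B*(-1/1081) = -B/1081)
2230998 + o(4*(-19), -1952) = 2230998 - 4*(-19)/1081 = 2230998 - 1/1081*(-76) = 2230998 + 76/1081 = 2411708914/1081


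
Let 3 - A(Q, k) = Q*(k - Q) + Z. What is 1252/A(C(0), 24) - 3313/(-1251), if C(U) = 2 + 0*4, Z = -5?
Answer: -4466/139 ≈ -32.130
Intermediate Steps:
C(U) = 2 (C(U) = 2 + 0 = 2)
A(Q, k) = 8 - Q*(k - Q) (A(Q, k) = 3 - (Q*(k - Q) - 5) = 3 - (-5 + Q*(k - Q)) = 3 + (5 - Q*(k - Q)) = 8 - Q*(k - Q))
1252/A(C(0), 24) - 3313/(-1251) = 1252/(8 + 2**2 - 1*2*24) - 3313/(-1251) = 1252/(8 + 4 - 48) - 3313*(-1/1251) = 1252/(-36) + 3313/1251 = 1252*(-1/36) + 3313/1251 = -313/9 + 3313/1251 = -4466/139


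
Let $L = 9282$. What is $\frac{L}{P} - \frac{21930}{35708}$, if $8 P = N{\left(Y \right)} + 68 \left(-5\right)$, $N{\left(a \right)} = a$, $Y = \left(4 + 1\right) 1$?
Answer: $- \frac{1329439899}{5981090} \approx -222.27$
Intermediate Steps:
$Y = 5$ ($Y = 5 \cdot 1 = 5$)
$P = - \frac{335}{8}$ ($P = \frac{5 + 68 \left(-5\right)}{8} = \frac{5 - 340}{8} = \frac{1}{8} \left(-335\right) = - \frac{335}{8} \approx -41.875$)
$\frac{L}{P} - \frac{21930}{35708} = \frac{9282}{- \frac{335}{8}} - \frac{21930}{35708} = 9282 \left(- \frac{8}{335}\right) - \frac{10965}{17854} = - \frac{74256}{335} - \frac{10965}{17854} = - \frac{1329439899}{5981090}$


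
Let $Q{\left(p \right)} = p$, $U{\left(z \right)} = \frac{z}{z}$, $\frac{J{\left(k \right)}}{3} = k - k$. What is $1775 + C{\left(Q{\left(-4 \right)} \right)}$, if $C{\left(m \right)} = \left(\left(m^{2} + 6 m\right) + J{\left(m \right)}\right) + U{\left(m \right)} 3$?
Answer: $1770$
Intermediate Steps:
$J{\left(k \right)} = 0$ ($J{\left(k \right)} = 3 \left(k - k\right) = 3 \cdot 0 = 0$)
$U{\left(z \right)} = 1$
$C{\left(m \right)} = 3 + m^{2} + 6 m$ ($C{\left(m \right)} = \left(\left(m^{2} + 6 m\right) + 0\right) + 1 \cdot 3 = \left(m^{2} + 6 m\right) + 3 = 3 + m^{2} + 6 m$)
$1775 + C{\left(Q{\left(-4 \right)} \right)} = 1775 + \left(3 + \left(-4\right)^{2} + 6 \left(-4\right)\right) = 1775 + \left(3 + 16 - 24\right) = 1775 - 5 = 1770$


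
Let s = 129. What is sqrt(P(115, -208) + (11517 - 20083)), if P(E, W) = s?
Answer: I*sqrt(8437) ≈ 91.853*I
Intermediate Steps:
P(E, W) = 129
sqrt(P(115, -208) + (11517 - 20083)) = sqrt(129 + (11517 - 20083)) = sqrt(129 - 8566) = sqrt(-8437) = I*sqrt(8437)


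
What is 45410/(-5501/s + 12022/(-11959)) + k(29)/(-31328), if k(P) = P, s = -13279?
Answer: -225914660040309971/2940248055712 ≈ -76835.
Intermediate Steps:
45410/(-5501/s + 12022/(-11959)) + k(29)/(-31328) = 45410/(-5501/(-13279) + 12022/(-11959)) + 29/(-31328) = 45410/(-5501*(-1/13279) + 12022*(-1/11959)) + 29*(-1/31328) = 45410/(5501/13279 - 12022/11959) - 29/31328 = 45410/(-93853679/158803561) - 29/31328 = 45410*(-158803561/93853679) - 29/31328 = -7211269705010/93853679 - 29/31328 = -225914660040309971/2940248055712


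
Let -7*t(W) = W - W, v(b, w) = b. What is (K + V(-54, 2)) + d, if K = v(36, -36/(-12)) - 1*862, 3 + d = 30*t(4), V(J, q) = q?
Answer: -827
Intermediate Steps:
t(W) = 0 (t(W) = -(W - W)/7 = -1/7*0 = 0)
d = -3 (d = -3 + 30*0 = -3 + 0 = -3)
K = -826 (K = 36 - 1*862 = 36 - 862 = -826)
(K + V(-54, 2)) + d = (-826 + 2) - 3 = -824 - 3 = -827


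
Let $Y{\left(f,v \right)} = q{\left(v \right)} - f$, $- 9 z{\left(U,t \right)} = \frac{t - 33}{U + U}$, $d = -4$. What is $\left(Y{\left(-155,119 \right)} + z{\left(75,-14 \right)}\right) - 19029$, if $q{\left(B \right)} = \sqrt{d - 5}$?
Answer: $- \frac{25479853}{1350} + 3 i \approx -18874.0 + 3.0 i$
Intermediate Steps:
$z{\left(U,t \right)} = - \frac{-33 + t}{18 U}$ ($z{\left(U,t \right)} = - \frac{\left(t - 33\right) \frac{1}{U + U}}{9} = - \frac{\left(-33 + t\right) \frac{1}{2 U}}{9} = - \frac{\frac{1}{2} \frac{1}{U} \left(-33 + t\right)}{9} = - \frac{-33 + t}{18 U}$)
$q{\left(B \right)} = 3 i$ ($q{\left(B \right)} = \sqrt{-4 - 5} = \sqrt{-9} = 3 i$)
$Y{\left(f,v \right)} = - f + 3 i$ ($Y{\left(f,v \right)} = 3 i - f = - f + 3 i$)
$\left(Y{\left(-155,119 \right)} + z{\left(75,-14 \right)}\right) - 19029 = \left(\left(\left(-1\right) \left(-155\right) + 3 i\right) + \frac{33 - -14}{18 \cdot 75}\right) - 19029 = \left(\left(155 + 3 i\right) + \frac{1}{18} \cdot \frac{1}{75} \left(33 + 14\right)\right) - 19029 = \left(\left(155 + 3 i\right) + \frac{1}{18} \cdot \frac{1}{75} \cdot 47\right) - 19029 = \left(\left(155 + 3 i\right) + \frac{47}{1350}\right) - 19029 = \left(\frac{209297}{1350} + 3 i\right) - 19029 = - \frac{25479853}{1350} + 3 i$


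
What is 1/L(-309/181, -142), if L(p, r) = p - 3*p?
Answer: 181/618 ≈ 0.29288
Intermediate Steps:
L(p, r) = -2*p
1/L(-309/181, -142) = 1/(-(-618)/181) = 1/(-2*(-309/181)) = 1/(618/181) = 181/618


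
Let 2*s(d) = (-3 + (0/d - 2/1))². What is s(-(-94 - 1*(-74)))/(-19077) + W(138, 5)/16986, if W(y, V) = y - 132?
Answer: -32621/108013974 ≈ -0.00030201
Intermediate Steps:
W(y, V) = -132 + y
s(d) = 25/2 (s(d) = (-3 + (0/d - 2/1))²/2 = (-3 + (0 - 2*1))²/2 = (-3 + (0 - 2))²/2 = (-3 - 2)²/2 = (½)*(-5)² = (½)*25 = 25/2)
s(-(-94 - 1*(-74)))/(-19077) + W(138, 5)/16986 = (25/2)/(-19077) + (-132 + 138)/16986 = (25/2)*(-1/19077) + 6*(1/16986) = -25/38154 + 1/2831 = -32621/108013974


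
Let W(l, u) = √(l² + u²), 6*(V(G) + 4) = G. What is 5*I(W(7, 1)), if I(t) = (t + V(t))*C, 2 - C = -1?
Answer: -60 + 175*√2/2 ≈ 63.744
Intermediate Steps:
C = 3 (C = 2 - 1*(-1) = 2 + 1 = 3)
V(G) = -4 + G/6
I(t) = -12 + 7*t/2 (I(t) = (t + (-4 + t/6))*3 = (-4 + 7*t/6)*3 = -12 + 7*t/2)
5*I(W(7, 1)) = 5*(-12 + 7*√(7² + 1²)/2) = 5*(-12 + 7*√(49 + 1)/2) = 5*(-12 + 7*√50/2) = 5*(-12 + 7*(5*√2)/2) = 5*(-12 + 35*√2/2) = -60 + 175*√2/2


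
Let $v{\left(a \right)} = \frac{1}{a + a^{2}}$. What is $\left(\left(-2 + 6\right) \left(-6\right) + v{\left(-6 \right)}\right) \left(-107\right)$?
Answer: $\frac{76933}{30} \approx 2564.4$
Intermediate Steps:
$\left(\left(-2 + 6\right) \left(-6\right) + v{\left(-6 \right)}\right) \left(-107\right) = \left(\left(-2 + 6\right) \left(-6\right) + \frac{1}{\left(-6\right) \left(1 - 6\right)}\right) \left(-107\right) = \left(4 \left(-6\right) - \frac{1}{6 \left(-5\right)}\right) \left(-107\right) = \left(-24 - - \frac{1}{30}\right) \left(-107\right) = \left(-24 + \frac{1}{30}\right) \left(-107\right) = \left(- \frac{719}{30}\right) \left(-107\right) = \frac{76933}{30}$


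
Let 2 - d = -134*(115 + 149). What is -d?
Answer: -35378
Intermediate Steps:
d = 35378 (d = 2 - (-134)*(115 + 149) = 2 - (-134)*264 = 2 - 1*(-35376) = 2 + 35376 = 35378)
-d = -1*35378 = -35378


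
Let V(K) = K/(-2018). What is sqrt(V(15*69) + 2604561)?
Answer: sqrt(10606614181134)/2018 ≈ 1613.9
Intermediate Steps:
V(K) = -K/2018 (V(K) = K*(-1/2018) = -K/2018)
sqrt(V(15*69) + 2604561) = sqrt(-15*69/2018 + 2604561) = sqrt(-1/2018*1035 + 2604561) = sqrt(-1035/2018 + 2604561) = sqrt(5256003063/2018) = sqrt(10606614181134)/2018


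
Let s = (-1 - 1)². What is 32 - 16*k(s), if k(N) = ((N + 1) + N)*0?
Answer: 32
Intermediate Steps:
s = 4 (s = (-2)² = 4)
k(N) = 0 (k(N) = ((1 + N) + N)*0 = (1 + 2*N)*0 = 0)
32 - 16*k(s) = 32 - 16*0 = 32 + 0 = 32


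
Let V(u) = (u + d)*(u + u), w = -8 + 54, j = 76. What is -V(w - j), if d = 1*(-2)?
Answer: -1920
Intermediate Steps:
w = 46
d = -2
V(u) = 2*u*(-2 + u) (V(u) = (u - 2)*(u + u) = (-2 + u)*(2*u) = 2*u*(-2 + u))
-V(w - j) = -2*(46 - 1*76)*(-2 + (46 - 1*76)) = -2*(46 - 76)*(-2 + (46 - 76)) = -2*(-30)*(-2 - 30) = -2*(-30)*(-32) = -1*1920 = -1920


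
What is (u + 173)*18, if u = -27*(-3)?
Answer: 4572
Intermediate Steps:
u = 81 (u = -9*(-9) = 81)
(u + 173)*18 = (81 + 173)*18 = 254*18 = 4572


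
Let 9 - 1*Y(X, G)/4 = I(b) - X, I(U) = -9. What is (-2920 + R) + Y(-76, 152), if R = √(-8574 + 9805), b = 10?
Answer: -3152 + √1231 ≈ -3116.9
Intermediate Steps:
R = √1231 ≈ 35.086
Y(X, G) = 72 + 4*X (Y(X, G) = 36 - 4*(-9 - X) = 36 + (36 + 4*X) = 72 + 4*X)
(-2920 + R) + Y(-76, 152) = (-2920 + √1231) + (72 + 4*(-76)) = (-2920 + √1231) + (72 - 304) = (-2920 + √1231) - 232 = -3152 + √1231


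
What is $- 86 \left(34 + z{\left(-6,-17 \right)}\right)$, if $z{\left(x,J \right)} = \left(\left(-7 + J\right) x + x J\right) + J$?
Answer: $-22618$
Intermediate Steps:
$z{\left(x,J \right)} = J + J x + x \left(-7 + J\right)$ ($z{\left(x,J \right)} = \left(x \left(-7 + J\right) + J x\right) + J = \left(J x + x \left(-7 + J\right)\right) + J = J + J x + x \left(-7 + J\right)$)
$- 86 \left(34 + z{\left(-6,-17 \right)}\right) = - 86 \left(34 - \left(-25 - 204\right)\right) = - 86 \left(34 + \left(-17 + 42 + 204\right)\right) = - 86 \left(34 + 229\right) = \left(-86\right) 263 = -22618$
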